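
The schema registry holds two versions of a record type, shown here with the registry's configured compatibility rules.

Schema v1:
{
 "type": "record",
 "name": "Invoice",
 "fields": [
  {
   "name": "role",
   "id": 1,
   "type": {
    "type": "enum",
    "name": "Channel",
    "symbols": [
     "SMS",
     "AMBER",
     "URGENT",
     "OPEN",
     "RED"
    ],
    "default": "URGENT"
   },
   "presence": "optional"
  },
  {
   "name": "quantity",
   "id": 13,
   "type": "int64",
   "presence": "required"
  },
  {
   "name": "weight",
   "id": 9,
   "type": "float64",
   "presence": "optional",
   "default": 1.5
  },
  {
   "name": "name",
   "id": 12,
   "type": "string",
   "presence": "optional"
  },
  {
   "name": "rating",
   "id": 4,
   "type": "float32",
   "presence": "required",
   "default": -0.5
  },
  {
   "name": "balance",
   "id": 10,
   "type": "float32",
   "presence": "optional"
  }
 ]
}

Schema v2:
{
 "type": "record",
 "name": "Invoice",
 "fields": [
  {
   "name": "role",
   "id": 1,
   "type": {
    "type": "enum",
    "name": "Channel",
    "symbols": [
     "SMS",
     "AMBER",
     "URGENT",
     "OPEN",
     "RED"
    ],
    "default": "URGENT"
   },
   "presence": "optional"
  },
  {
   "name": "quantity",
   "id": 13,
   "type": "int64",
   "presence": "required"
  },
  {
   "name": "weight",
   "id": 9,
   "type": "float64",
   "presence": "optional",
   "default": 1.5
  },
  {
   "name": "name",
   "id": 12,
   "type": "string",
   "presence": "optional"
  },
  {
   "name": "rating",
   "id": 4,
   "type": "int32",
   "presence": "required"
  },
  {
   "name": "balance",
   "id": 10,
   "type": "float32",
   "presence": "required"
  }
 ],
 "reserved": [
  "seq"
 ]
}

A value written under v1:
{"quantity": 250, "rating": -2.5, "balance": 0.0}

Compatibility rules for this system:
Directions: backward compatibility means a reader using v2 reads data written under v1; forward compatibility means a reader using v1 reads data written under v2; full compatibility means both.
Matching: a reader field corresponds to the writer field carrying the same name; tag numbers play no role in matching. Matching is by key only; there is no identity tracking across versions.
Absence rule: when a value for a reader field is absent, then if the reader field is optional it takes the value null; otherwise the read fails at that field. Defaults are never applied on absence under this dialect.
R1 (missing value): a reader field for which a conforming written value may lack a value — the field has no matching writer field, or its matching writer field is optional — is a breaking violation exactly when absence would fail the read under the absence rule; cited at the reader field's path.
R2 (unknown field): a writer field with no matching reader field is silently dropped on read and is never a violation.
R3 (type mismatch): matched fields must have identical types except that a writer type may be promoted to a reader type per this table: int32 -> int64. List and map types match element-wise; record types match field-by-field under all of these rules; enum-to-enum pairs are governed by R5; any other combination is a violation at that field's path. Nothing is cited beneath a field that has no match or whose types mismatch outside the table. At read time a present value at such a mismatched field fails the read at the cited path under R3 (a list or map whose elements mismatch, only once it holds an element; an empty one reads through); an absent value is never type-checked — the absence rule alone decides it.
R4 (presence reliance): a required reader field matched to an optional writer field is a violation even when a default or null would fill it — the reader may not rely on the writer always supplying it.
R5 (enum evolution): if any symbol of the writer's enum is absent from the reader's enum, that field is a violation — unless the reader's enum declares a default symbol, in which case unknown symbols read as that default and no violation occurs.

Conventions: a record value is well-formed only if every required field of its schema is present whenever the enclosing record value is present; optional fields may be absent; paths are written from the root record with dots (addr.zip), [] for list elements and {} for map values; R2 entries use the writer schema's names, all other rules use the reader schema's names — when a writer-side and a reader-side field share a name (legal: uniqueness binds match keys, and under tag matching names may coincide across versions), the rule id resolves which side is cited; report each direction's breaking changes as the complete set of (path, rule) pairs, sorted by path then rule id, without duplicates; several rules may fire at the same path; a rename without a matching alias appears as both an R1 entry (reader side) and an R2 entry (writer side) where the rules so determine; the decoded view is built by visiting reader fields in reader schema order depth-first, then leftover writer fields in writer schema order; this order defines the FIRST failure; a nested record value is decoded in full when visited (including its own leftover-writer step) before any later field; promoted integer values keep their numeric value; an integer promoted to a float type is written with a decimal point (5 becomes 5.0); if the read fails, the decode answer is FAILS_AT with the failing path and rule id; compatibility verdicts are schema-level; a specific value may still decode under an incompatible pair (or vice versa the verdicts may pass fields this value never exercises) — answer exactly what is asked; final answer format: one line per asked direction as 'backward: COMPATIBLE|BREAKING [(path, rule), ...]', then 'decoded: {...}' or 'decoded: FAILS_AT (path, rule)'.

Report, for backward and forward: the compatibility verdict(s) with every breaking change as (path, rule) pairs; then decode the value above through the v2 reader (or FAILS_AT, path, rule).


backward: BREAKING [(balance, R1), (balance, R4), (rating, R3)]; forward: BREAKING [(rating, R3)]; decoded: FAILS_AT (rating, R3)

the writer's type comes first in each Invoice pair
backward pass over Invoice, reader schema v2, writer schema v1:
  role: Channel -> Channel, writer optional; from role
  quantity: int64 -> int64, writer required; from quantity
  weight: float64 -> float64, writer optional; from weight
  name: string -> string, writer optional; from name
  rating: float32 -> int32, writer required; from rating
  balance: float32 -> float32, writer optional; from balance
  rule R1 violated at balance
  rule R4 violated at balance
  rule R3 violated at rating
  => backward verdict for Invoice: BREAKING, 3 violation(s)
forward pass over Invoice, reader schema v1, writer schema v2:
  role: Channel -> Channel, writer optional; from role
  quantity: int64 -> int64, writer required; from quantity
  weight: float64 -> float64, writer optional; from weight
  name: string -> string, writer optional; from name
  rating: int32 -> float32, writer required; from rating
  balance: float32 -> float32, writer required; from balance
  rule R3 violated at rating
  => forward verdict for Invoice: BREAKING, 1 violation(s)
decoding the Invoice value with the v2 reader:
  role := null (missing; optional => null)
  quantity := 250
  weight := null (missing; optional => null)
  name := null (missing; optional => null)
  read fails at rating under R3
  => FAILS_AT (rating, R3)


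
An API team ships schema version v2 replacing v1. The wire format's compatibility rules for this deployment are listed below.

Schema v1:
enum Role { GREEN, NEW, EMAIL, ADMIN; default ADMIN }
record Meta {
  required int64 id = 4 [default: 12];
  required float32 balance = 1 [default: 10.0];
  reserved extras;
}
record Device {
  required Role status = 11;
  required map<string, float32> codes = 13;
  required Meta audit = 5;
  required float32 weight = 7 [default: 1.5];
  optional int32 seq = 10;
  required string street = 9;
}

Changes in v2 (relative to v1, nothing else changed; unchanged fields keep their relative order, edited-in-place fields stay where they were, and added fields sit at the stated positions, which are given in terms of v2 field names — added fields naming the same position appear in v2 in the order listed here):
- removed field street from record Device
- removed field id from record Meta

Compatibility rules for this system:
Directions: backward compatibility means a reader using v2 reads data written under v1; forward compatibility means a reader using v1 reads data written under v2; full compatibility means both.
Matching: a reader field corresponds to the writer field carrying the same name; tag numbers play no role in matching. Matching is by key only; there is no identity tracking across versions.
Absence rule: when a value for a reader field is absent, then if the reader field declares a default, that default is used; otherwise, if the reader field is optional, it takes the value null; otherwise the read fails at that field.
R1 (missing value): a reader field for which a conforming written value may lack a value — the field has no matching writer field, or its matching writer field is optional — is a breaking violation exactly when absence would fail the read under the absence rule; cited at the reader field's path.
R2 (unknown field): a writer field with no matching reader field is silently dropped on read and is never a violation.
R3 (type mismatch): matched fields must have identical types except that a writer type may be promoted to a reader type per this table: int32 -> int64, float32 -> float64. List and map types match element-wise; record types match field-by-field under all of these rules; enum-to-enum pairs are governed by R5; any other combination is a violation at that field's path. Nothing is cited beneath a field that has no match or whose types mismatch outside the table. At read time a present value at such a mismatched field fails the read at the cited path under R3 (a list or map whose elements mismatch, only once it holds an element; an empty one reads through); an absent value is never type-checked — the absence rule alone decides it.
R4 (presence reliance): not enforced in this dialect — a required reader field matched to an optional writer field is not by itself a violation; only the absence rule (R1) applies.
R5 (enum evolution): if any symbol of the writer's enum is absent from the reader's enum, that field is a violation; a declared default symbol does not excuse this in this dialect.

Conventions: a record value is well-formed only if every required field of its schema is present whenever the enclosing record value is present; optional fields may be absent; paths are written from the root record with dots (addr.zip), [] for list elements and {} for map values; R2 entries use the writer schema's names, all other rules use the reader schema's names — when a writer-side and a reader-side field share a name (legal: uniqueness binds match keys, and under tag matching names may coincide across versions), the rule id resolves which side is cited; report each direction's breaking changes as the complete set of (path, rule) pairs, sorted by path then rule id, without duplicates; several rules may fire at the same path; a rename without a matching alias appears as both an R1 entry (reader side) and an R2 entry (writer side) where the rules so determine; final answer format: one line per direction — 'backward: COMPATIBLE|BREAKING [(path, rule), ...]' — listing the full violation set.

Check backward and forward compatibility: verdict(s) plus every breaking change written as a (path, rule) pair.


in Device below, arrows point writer -> reader
backward analysis of Device with v2 as reader and v1 as writer:
  status <- status (Role -> Role, writer required)
  codes <- codes (map<string, float32> -> map<string, float32>, writer required)
  audit <- audit (Meta -> Meta, writer required)
  weight <- weight (float32 -> float32, writer required)
  seq <- seq (int32 -> int32, writer optional)
  writer field street has no reader counterpart
  audit.balance <- audit.balance (float32 -> float32, writer required)
  writer field audit.id has no reader counterpart
  nothing fires on Device: backward is COMPATIBLE
forward analysis of Device with v1 as reader and v2 as writer:
  status <- status (Role -> Role, writer required)
  codes <- codes (map<string, float32> -> map<string, float32>, writer required)
  audit <- audit (Meta -> Meta, writer required)
  weight <- weight (float32 -> float32, writer required)
  seq <- seq (int32 -> int32, writer optional)
  street: no writer-side match
  audit.id: no writer-side match
  audit.balance <- audit.balance (float32 -> float32, writer required)
  rule R1 violated at street
  => forward: BREAKING (1)

backward: COMPATIBLE []; forward: BREAKING [(street, R1)]


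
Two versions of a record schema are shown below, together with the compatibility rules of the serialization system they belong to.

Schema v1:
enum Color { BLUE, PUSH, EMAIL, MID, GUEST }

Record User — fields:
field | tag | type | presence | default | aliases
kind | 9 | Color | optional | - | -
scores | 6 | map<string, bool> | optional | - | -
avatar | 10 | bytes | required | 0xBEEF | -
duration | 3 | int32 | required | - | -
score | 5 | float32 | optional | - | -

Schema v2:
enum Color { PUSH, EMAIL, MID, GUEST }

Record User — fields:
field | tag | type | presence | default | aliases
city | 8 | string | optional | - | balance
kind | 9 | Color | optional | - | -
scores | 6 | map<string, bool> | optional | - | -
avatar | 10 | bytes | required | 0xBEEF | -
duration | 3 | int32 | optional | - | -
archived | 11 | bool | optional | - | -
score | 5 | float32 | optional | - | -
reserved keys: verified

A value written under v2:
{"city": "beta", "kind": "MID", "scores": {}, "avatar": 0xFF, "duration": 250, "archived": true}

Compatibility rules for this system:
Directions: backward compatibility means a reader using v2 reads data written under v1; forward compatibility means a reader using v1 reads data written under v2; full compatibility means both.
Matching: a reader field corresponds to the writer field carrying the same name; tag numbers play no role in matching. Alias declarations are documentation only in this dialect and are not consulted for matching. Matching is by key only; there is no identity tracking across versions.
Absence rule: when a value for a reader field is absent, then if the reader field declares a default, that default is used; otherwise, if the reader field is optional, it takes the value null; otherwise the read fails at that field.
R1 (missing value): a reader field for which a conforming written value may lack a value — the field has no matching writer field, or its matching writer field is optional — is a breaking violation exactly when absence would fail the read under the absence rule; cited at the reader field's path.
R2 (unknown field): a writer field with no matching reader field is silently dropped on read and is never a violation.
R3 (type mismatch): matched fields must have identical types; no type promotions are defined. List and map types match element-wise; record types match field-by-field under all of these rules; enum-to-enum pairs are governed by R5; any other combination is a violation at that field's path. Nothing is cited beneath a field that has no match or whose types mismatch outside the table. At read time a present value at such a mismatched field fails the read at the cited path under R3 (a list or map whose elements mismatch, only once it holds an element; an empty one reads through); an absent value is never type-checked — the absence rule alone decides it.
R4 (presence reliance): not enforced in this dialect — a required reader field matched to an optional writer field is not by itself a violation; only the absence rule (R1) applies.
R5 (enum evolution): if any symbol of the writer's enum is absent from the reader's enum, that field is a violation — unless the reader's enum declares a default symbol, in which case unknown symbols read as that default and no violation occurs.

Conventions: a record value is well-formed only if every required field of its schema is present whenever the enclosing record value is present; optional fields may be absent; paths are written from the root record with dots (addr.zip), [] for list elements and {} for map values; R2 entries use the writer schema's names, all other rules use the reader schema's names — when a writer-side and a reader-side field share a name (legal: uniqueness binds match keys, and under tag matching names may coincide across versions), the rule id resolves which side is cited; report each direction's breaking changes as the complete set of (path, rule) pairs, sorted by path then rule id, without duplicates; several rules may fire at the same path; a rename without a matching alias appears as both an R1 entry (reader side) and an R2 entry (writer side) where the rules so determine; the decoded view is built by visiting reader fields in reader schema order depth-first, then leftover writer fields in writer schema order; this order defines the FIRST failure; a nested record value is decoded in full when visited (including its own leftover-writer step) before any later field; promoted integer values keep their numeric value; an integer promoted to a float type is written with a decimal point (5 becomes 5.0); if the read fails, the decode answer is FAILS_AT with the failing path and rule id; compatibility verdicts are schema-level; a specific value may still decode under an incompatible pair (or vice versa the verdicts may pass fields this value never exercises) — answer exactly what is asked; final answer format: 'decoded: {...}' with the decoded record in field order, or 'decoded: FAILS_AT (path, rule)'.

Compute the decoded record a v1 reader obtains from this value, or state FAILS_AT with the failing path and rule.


decoded: {"kind": "MID", "scores": {}, "avatar": 0xFF, "duration": 250, "score": null}

each type pair in User: writer, then reader
decode walk for User under reader schema v1:
  kind := "MID"
  scores := {}
  avatar := 0xFF
  duration := 250
  score := null (absent, optional -> null)
  writer city: unknown -> dropped
  writer archived: unknown -> dropped
  => decoded: {"kind": "MID", "scores": {}, "avatar": 0xFF, "duration": 250, "score": null}
diffs on User not affecting the asked answer:
  field duration in record User: required changed to optional -> schema-level compatibility only; this User value's decode is unchanged
  enum Color (field kind in record User): symbol BLUE removed -> schema-level compatibility only; this User value's decode is unchanged
  added field archived to record User: optional bool, tag 11 (in v2 it sits immediately before score) -> fires no rule on User under this dialect and leaves the result unchanged
  added field city to record User: optional string, tag 8 (in v2 it sits immediately before kind) -> fires no rule on User under this dialect and leaves the result unchanged


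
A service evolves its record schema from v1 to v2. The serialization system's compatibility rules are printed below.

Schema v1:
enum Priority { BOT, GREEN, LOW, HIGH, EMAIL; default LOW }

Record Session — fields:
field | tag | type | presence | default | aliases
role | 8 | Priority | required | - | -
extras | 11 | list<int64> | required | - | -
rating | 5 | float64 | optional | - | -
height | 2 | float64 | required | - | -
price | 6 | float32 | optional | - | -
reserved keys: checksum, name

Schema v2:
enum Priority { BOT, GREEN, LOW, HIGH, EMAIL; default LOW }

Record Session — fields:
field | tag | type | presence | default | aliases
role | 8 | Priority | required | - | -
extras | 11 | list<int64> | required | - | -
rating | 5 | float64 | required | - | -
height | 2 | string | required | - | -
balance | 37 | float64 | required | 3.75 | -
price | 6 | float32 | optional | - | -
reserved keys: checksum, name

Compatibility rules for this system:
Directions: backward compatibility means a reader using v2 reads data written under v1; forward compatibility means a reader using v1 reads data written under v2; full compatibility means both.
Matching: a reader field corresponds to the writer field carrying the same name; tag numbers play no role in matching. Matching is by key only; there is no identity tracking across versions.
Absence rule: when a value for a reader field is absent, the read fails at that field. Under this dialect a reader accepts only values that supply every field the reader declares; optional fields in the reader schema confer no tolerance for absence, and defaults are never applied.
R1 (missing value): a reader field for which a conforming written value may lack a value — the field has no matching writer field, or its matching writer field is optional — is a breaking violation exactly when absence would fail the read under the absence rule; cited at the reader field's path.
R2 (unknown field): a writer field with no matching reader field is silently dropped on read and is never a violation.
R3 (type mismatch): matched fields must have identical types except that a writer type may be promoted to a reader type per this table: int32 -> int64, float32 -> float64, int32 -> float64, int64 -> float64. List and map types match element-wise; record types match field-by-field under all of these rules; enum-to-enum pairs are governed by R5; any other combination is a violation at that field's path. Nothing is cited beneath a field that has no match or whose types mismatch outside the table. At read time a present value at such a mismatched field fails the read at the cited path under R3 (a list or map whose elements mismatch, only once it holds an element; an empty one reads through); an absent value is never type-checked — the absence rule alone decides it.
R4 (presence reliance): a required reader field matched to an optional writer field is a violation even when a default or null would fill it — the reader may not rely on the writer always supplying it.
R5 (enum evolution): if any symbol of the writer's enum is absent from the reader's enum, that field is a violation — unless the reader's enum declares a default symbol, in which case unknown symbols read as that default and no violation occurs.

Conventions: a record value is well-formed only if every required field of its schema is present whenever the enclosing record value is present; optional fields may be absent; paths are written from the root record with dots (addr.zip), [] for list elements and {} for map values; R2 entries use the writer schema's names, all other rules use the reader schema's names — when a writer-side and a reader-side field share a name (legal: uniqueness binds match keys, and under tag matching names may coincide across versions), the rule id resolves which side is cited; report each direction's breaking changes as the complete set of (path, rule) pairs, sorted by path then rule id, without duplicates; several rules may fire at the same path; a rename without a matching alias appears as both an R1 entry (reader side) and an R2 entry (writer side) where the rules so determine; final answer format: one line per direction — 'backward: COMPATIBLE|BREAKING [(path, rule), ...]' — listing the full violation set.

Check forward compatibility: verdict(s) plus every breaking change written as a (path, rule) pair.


forward: BREAKING [(height, R3), (price, R1)]

each type pair in Session: writer, then reader
forward for Session (reader v1, writer v2):
  Priority -> Priority, writer required: role aligns to role
  list<int64> -> list<int64>, writer required: extras aligns to extras
  float64 -> float64, writer required: rating aligns to rating
  string -> float64, writer required: height aligns to height
  float32 -> float32, writer optional: price aligns to price
  balance (writer side), unknown to reader
  rule R3 violated at height
  rule R1 violated at price
  => forward verdict for Session: BREAKING, 2 violation(s)
checking off the Session differences that do not matter here:
  added field balance to record Session: required float64, tag 37, default 3.75 (in v2 it sits immediately before price) -> fires only in the backward direction of Session, which is not asked here


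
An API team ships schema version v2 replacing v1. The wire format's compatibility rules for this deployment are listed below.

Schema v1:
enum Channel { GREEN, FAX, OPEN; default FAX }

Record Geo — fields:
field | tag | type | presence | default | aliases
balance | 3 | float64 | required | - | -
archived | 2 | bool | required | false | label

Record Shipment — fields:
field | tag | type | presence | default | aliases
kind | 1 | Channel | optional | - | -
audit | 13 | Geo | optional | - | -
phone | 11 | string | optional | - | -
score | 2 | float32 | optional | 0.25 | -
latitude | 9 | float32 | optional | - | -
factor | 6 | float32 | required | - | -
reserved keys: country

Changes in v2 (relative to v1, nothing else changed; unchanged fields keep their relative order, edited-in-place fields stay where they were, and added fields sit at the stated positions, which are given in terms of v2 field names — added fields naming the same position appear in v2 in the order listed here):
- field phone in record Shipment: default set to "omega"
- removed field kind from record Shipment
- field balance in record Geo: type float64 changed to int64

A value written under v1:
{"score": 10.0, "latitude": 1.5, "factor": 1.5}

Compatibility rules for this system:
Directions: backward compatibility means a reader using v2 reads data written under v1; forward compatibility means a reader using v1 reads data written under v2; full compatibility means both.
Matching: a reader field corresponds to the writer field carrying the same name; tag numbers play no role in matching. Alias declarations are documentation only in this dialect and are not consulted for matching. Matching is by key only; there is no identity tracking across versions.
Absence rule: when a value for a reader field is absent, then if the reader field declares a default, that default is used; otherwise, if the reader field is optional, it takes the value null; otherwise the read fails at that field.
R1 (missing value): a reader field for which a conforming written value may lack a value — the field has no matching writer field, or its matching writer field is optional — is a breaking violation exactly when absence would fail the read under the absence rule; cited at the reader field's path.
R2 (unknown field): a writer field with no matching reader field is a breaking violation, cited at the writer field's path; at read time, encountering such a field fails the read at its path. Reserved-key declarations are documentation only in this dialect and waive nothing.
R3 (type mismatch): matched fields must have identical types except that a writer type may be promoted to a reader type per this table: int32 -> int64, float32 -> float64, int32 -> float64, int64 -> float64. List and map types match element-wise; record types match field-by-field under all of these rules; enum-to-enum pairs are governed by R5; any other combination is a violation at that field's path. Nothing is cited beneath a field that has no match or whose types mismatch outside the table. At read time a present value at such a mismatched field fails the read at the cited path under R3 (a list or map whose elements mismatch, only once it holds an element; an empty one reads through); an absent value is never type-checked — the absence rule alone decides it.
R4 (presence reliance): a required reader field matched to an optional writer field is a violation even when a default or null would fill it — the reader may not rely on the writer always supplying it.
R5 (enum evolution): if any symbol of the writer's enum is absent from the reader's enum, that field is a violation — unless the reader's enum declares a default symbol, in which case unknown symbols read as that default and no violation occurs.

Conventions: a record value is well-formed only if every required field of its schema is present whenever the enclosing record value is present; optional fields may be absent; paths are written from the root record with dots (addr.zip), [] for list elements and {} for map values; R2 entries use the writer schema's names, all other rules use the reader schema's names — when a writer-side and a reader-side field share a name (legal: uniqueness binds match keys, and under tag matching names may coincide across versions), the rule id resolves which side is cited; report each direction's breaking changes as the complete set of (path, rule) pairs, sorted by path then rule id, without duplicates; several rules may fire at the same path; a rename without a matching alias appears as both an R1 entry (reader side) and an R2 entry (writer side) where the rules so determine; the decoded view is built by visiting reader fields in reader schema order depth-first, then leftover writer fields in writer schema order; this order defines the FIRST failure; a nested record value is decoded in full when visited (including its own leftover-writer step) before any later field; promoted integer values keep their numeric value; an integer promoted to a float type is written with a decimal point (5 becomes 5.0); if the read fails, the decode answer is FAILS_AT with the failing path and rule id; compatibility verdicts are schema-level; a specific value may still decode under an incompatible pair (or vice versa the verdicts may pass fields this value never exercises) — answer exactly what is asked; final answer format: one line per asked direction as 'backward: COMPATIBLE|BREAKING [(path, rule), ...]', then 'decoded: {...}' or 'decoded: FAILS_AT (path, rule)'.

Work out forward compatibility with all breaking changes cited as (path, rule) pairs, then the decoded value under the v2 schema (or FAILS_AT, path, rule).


each type pair in Shipment: writer, then reader
forward on Shipment — v1 reading data written by v2:
  kind: no writer match
  audit: Geo -> Geo, writer optional; from audit
  phone: string -> string, writer optional; from phone
  score: float32 -> float32, writer optional; from score
  latitude: float32 -> float32, writer optional; from latitude
  factor: float32 -> float32, writer required; from factor
  audit.balance: int64 -> float64, writer required; from audit.balance
  audit.archived: bool -> bool, writer required; from audit.archived
  => forward verdict for Shipment: COMPATIBLE, no violations
decode (reader v2):
  audit := null (not supplied -> null)
  phone := "omega" (no value, default fills)
  score := 10.0
  latitude := 1.5
  factor := 1.5
  => decoded: {"audit": null, "phone": "omega", "score": 10.0, "latitude": 1.5, "factor": 1.5}
diffs on Shipment not affecting the asked answer:
  field balance in record Geo: type float64 changed to int64 -> matters only for Shipment's backward compatibility — outside the asked direction

forward: COMPATIBLE []; decoded: {"audit": null, "phone": "omega", "score": 10.0, "latitude": 1.5, "factor": 1.5}


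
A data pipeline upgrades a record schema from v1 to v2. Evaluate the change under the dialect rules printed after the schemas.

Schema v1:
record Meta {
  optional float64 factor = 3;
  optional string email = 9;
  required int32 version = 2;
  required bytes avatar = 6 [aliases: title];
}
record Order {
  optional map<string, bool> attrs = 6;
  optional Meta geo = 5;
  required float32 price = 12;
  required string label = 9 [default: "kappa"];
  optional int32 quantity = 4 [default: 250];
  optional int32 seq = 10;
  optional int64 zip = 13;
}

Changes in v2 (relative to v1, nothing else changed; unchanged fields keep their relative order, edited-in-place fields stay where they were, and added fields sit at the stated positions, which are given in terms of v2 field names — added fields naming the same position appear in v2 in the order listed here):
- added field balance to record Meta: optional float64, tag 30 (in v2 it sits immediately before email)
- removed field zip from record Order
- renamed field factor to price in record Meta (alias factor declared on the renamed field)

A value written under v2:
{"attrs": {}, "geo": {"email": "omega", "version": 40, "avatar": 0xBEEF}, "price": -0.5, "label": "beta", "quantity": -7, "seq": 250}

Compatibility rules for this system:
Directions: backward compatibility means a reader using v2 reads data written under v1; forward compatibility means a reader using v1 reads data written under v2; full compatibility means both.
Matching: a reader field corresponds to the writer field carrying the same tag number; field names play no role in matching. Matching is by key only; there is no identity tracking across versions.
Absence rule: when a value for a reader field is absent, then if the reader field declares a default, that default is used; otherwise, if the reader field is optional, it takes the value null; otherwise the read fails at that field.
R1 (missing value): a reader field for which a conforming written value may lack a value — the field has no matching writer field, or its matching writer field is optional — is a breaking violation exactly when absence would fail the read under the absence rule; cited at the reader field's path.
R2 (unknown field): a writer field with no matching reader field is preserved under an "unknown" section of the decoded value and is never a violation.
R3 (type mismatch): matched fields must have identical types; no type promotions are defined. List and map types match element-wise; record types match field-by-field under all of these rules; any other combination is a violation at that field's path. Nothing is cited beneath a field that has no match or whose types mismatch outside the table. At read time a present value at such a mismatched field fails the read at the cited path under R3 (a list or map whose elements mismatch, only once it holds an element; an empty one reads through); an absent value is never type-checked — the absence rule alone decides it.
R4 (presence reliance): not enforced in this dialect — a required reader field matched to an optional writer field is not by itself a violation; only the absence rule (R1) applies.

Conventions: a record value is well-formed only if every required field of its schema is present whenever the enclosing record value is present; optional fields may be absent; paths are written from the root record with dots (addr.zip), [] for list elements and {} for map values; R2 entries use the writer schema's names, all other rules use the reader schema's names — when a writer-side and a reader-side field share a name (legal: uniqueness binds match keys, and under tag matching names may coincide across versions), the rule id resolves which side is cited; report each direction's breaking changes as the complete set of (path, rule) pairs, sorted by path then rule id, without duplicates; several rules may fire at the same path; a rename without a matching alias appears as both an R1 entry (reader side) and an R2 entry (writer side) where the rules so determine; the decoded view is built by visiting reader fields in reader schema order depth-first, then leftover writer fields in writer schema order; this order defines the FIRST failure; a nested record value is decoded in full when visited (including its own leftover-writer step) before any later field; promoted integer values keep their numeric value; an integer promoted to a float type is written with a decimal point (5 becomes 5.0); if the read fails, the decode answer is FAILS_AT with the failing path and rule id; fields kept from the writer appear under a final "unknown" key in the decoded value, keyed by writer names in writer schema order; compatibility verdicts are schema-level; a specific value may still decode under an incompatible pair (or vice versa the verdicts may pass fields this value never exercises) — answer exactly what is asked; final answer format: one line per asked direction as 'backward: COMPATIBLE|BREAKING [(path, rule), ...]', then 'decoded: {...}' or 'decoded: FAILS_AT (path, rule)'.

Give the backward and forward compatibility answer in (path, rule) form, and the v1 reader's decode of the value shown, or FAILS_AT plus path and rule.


backward: COMPATIBLE []; forward: COMPATIBLE []; decoded: {"attrs": {}, "geo": {"factor": null, "email": "omega", "version": 40, "avatar": 0xBEEF}, "price": -0.5, "label": "beta", "quantity": -7, "seq": 250, "zip": null}

in Order below, arrows point writer -> reader
backward for Order (reader v2, writer v1):
  map<string, bool> -> map<string, bool>, writer optional: attrs aligns to attrs
  Meta -> Meta, writer optional: geo aligns to geo
  float32 -> float32, writer required: price aligns to price
  string -> string, writer required: label aligns to label
  int32 -> int32, writer optional: quantity aligns to quantity
  int32 -> int32, writer optional: seq aligns to seq
  writer zip: unknown to reader
  float64 -> float64, writer optional: geo.price aligns to geo.factor
  geo.balance: no writer match
  string -> string, writer optional: geo.email aligns to geo.email
  int32 -> int32, writer required: geo.version aligns to geo.version
  bytes -> bytes, writer required: geo.avatar aligns to geo.avatar
  => backward: COMPATIBLE
forward for Order (reader v1, writer v2):
  map<string, bool> -> map<string, bool>, writer optional: attrs aligns to attrs
  Meta -> Meta, writer optional: geo aligns to geo
  float32 -> float32, writer required: price aligns to price
  string -> string, writer required: label aligns to label
  int32 -> int32, writer optional: quantity aligns to quantity
  int32 -> int32, writer optional: seq aligns to seq
  zip: no writer match
  float64 -> float64, writer optional: geo.factor aligns to geo.price
  string -> string, writer optional: geo.email aligns to geo.email
  int32 -> int32, writer required: geo.version aligns to geo.version
  bytes -> bytes, writer required: geo.avatar aligns to geo.avatar
  writer geo.balance: unknown to reader
  => forward: COMPATIBLE
decoding the Order value with the v1 reader:
  attrs := {}
  geo.factor := null (not supplied -> null)
  geo.email := "omega"
  geo.version := 40
  geo.avatar := 0xBEEF
  price := -0.5
  label := "beta"
  quantity := -7
  seq := 250
  zip := null (not supplied -> null)
  => decoded: {"attrs": {}, "geo": {"factor": null, "email": "omega", "version": 40, "avatar": 0xBEEF}, "price": -0.5, "label": "beta", "quantity": -7, "seq": 250, "zip": null}


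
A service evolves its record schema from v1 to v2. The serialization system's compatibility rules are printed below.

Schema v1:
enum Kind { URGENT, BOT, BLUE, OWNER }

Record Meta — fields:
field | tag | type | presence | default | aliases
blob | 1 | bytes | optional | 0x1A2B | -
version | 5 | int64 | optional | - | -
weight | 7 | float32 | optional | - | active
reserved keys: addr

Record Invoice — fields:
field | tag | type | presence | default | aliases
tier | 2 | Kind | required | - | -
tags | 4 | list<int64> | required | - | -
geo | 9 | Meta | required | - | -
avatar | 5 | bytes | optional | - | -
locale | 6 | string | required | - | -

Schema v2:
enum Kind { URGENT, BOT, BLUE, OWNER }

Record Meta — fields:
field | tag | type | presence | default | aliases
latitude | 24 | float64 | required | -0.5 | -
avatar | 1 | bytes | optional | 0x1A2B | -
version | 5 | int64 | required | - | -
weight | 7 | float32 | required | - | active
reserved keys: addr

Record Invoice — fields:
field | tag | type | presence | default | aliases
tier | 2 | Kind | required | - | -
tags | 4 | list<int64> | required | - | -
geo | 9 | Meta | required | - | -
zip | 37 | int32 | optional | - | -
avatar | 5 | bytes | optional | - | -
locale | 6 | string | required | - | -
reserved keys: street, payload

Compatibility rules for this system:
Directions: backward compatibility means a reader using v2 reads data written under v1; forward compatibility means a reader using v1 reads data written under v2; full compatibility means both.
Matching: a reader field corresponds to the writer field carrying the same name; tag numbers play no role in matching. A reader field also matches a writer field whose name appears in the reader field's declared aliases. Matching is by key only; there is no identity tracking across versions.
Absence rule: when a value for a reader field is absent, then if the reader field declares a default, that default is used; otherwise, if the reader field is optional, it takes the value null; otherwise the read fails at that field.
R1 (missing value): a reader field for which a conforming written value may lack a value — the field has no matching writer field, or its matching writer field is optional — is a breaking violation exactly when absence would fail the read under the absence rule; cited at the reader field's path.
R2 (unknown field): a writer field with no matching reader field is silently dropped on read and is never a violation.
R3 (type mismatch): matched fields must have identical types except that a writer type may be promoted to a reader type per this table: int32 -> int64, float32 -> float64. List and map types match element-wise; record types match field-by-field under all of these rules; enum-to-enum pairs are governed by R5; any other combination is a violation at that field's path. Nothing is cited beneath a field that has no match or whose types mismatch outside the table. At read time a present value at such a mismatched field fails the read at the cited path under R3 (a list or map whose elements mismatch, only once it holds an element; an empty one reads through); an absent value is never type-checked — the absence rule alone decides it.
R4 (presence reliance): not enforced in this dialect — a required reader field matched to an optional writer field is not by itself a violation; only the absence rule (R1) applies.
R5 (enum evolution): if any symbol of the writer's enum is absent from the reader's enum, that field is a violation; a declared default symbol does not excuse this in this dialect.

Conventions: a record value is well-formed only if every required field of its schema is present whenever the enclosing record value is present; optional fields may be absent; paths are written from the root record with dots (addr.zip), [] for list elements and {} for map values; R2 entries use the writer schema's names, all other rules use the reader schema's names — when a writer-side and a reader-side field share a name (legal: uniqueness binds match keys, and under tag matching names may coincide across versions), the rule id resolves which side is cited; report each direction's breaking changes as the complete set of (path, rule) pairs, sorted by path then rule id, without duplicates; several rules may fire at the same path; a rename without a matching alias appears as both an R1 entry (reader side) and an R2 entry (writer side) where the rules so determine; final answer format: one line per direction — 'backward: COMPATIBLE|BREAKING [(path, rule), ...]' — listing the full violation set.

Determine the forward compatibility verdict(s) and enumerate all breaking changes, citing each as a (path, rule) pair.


each type pair in Invoice: writer, then reader
forward analysis of Invoice with v1 as reader and v2 as writer:
  tier: Kind -> Kind, writer required; from tier
  tags: list<int64> -> list<int64>, writer required; from tags
  geo: Meta -> Meta, writer required; from geo
  avatar: bytes -> bytes, writer optional; from avatar
  locale: string -> string, writer required; from locale
  writer field zip has no reader counterpart
  geo.blob: no writer match
  geo.version: int64 -> int64, writer required; from geo.version
  geo.weight: float32 -> float32, writer required; from geo.weight
  writer field geo.latitude has no reader counterpart
  writer field geo.avatar has no reader counterpart
  nothing fires on Invoice: forward is COMPATIBLE
the rest of the Invoice diff is inert for this question:
  added field zip to record Invoice: optional int32, tag 37 (in v2 it sits immediately before avatar) -> inert for the asked Invoice verdict: nothing fires
  added field latitude to record Meta: required float64, tag 24, default -0.5 (in v2 it sits immediately before avatar) -> inert for the asked Invoice verdict: nothing fires
  renamed field blob to avatar in record Meta -> inert for the asked Invoice verdict: nothing fires
  field weight in record Meta: optional changed to required -> its effect on Invoice is confined to the backward direction, not asked
  field version in record Meta: optional changed to required -> its effect on Invoice is confined to the backward direction, not asked

forward: COMPATIBLE []
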